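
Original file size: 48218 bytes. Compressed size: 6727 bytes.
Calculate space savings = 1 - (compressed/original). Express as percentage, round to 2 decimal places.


ratio = compressed/original = 6727/48218 = 0.139512
savings = 1 - ratio = 1 - 0.139512 = 0.860488
as a percentage: 0.860488 * 100 = 86.05%

Space savings = 1 - 6727/48218 = 86.05%


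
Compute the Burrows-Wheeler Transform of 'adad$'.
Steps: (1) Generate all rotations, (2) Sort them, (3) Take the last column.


Rotations (sorted):
  0: $adad -> last char: d
  1: ad$ad -> last char: d
  2: adad$ -> last char: $
  3: d$ada -> last char: a
  4: dad$a -> last char: a


BWT = dd$aa


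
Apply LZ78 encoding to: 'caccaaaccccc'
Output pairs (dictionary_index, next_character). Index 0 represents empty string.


LZ78 encoding steps:
Dictionary: {0: ''}
Step 1: w='' (idx 0), next='c' -> output (0, 'c'), add 'c' as idx 1
Step 2: w='' (idx 0), next='a' -> output (0, 'a'), add 'a' as idx 2
Step 3: w='c' (idx 1), next='c' -> output (1, 'c'), add 'cc' as idx 3
Step 4: w='a' (idx 2), next='a' -> output (2, 'a'), add 'aa' as idx 4
Step 5: w='a' (idx 2), next='c' -> output (2, 'c'), add 'ac' as idx 5
Step 6: w='cc' (idx 3), next='c' -> output (3, 'c'), add 'ccc' as idx 6
Step 7: w='c' (idx 1), end of input -> output (1, '')


Encoded: [(0, 'c'), (0, 'a'), (1, 'c'), (2, 'a'), (2, 'c'), (3, 'c'), (1, '')]


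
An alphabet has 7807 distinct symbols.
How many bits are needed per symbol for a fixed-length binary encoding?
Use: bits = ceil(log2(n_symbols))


log2(7807) = 12.9306
Bracket: 2^12 = 4096 < 7807 <= 2^13 = 8192
So ceil(log2(7807)) = 13

bits = ceil(log2(7807)) = ceil(12.9306) = 13 bits


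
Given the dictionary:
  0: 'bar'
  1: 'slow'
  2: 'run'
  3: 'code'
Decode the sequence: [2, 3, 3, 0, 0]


Look up each index in the dictionary:
  2 -> 'run'
  3 -> 'code'
  3 -> 'code'
  0 -> 'bar'
  0 -> 'bar'

Decoded: "run code code bar bar"


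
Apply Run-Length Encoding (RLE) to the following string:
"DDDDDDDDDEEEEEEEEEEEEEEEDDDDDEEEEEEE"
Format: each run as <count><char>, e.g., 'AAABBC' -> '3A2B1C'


Scanning runs left to right:
  i=0: run of 'D' x 9 -> '9D'
  i=9: run of 'E' x 15 -> '15E'
  i=24: run of 'D' x 5 -> '5D'
  i=29: run of 'E' x 7 -> '7E'

RLE = 9D15E5D7E


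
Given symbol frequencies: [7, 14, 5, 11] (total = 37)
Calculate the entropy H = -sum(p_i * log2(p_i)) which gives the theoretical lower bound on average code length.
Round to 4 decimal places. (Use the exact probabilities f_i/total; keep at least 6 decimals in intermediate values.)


Per-symbol terms -p_i * log2(p_i) with p_i = f_i/37:
  p = 7/37 = 0.189189: log2(p) = -2.402098, -p*log2(p) = 0.454451
  p = 14/37 = 0.378378: log2(p) = -1.402098, -p*log2(p) = 0.530524
  p = 5/37 = 0.135135: log2(p) = -2.887525, -p*log2(p) = 0.390206
  p = 11/37 = 0.297297: log2(p) = -1.750022, -p*log2(p) = 0.520277
H = 0.454451 + 0.530524 + 0.390206 + 0.520277 = 1.895458

H = 1.8955 bits/symbol


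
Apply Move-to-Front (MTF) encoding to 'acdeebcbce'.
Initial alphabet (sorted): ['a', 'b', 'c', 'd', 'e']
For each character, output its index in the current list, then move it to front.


MTF encoding:
'a': index 0 in ['a', 'b', 'c', 'd', 'e'] -> ['a', 'b', 'c', 'd', 'e']
'c': index 2 in ['a', 'b', 'c', 'd', 'e'] -> ['c', 'a', 'b', 'd', 'e']
'd': index 3 in ['c', 'a', 'b', 'd', 'e'] -> ['d', 'c', 'a', 'b', 'e']
'e': index 4 in ['d', 'c', 'a', 'b', 'e'] -> ['e', 'd', 'c', 'a', 'b']
'e': index 0 in ['e', 'd', 'c', 'a', 'b'] -> ['e', 'd', 'c', 'a', 'b']
'b': index 4 in ['e', 'd', 'c', 'a', 'b'] -> ['b', 'e', 'd', 'c', 'a']
'c': index 3 in ['b', 'e', 'd', 'c', 'a'] -> ['c', 'b', 'e', 'd', 'a']
'b': index 1 in ['c', 'b', 'e', 'd', 'a'] -> ['b', 'c', 'e', 'd', 'a']
'c': index 1 in ['b', 'c', 'e', 'd', 'a'] -> ['c', 'b', 'e', 'd', 'a']
'e': index 2 in ['c', 'b', 'e', 'd', 'a'] -> ['e', 'c', 'b', 'd', 'a']


Output: [0, 2, 3, 4, 0, 4, 3, 1, 1, 2]


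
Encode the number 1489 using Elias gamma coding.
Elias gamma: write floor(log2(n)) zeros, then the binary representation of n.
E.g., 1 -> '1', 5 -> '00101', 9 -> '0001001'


num_bits = floor(log2(1489)) + 1 = 11
leading_zeros = num_bits - 1 = 10
binary(1489) = 10111010001

Elias gamma(1489) = '0000000000' + '10111010001' = 000000000010111010001 (21 bits)


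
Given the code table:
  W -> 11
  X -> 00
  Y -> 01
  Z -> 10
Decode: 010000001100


Decoding:
01 -> Y
00 -> X
00 -> X
00 -> X
11 -> W
00 -> X


Result: YXXXWX


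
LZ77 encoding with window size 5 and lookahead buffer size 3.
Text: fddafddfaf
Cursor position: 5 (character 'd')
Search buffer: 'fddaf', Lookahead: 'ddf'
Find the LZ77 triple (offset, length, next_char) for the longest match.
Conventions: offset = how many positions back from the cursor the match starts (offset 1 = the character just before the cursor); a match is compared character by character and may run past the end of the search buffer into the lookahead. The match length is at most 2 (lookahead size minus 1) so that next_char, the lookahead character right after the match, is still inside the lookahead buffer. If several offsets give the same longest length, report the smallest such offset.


Try each offset into the search buffer:
  offset=1 (pos 4, char 'f'): match length 0
  offset=2 (pos 3, char 'a'): match length 0
  offset=3 (pos 2, char 'd'): match length 1
  offset=4 (pos 1, char 'd'): match length 2
  offset=5 (pos 0, char 'f'): match length 0
Longest match has length 2 at offset 4.
next_char = character at position 5 + 2 = 7 -> 'f'

Best match: offset=4, length=2 (matching 'dd' starting at position 1)
LZ77 triple: (4, 2, 'f')


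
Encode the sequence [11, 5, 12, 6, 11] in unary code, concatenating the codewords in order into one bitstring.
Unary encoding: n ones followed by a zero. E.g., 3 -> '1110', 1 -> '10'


Encode each number as n ones followed by a terminating 0:
  11 -> 111111111110 (12 bits)
  5 -> 111110 (6 bits)
  12 -> 1111111111110 (13 bits)
  6 -> 1111110 (7 bits)
  11 -> 111111111110 (12 bits)
Total length = 12 + 6 + 13 + 7 + 12 = 50 bits.

Unary([11, 5, 12, 6, 11]) = 11111111111011111011111111111101111110111111111110 (50 bits)


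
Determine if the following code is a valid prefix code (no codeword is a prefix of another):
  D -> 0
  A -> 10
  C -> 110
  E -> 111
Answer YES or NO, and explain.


Checking each pair (does one codeword prefix another?):
  D='0' vs A='10': no prefix
  D='0' vs C='110': no prefix
  D='0' vs E='111': no prefix
  A='10' vs D='0': no prefix
  A='10' vs C='110': no prefix
  A='10' vs E='111': no prefix
  C='110' vs D='0': no prefix
  C='110' vs A='10': no prefix
  C='110' vs E='111': no prefix
  E='111' vs D='0': no prefix
  E='111' vs A='10': no prefix
  E='111' vs C='110': no prefix
No violation found over all pairs.

YES -- this is a valid prefix code. No codeword is a prefix of any other codeword.


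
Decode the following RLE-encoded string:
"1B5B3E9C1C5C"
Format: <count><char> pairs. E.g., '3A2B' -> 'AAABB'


Expanding each <count><char> pair:
  1B -> 'B'
  5B -> 'BBBBB'
  3E -> 'EEE'
  9C -> 'CCCCCCCCC'
  1C -> 'C'
  5C -> 'CCCCC'

Decoded = BBBBBBEEECCCCCCCCCCCCCCC


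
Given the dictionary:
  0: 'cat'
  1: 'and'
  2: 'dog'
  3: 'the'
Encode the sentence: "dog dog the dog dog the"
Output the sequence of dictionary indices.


Look up each word in the dictionary:
  'dog' -> 2
  'dog' -> 2
  'the' -> 3
  'dog' -> 2
  'dog' -> 2
  'the' -> 3

Encoded: [2, 2, 3, 2, 2, 3]


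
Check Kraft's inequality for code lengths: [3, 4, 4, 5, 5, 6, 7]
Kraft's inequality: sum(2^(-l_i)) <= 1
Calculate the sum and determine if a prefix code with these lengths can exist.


Sum = 2^(-3) + 2^(-4) + 2^(-4) + 2^(-5) + 2^(-5) + 2^(-6) + 2^(-7)
    = 0.125 + 0.0625 + 0.0625 + 0.03125 + 0.03125 + 0.015625 + 0.0078125
    = 43/128 = 0.3359375
Since 0.3359375 <= 1, Kraft's inequality IS satisfied.
A prefix code with these lengths CAN exist.

Kraft sum = 0.3359375. Satisfied.


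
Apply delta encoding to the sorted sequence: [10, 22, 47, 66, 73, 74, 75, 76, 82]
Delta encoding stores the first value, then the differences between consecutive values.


First value: 10
Deltas:
  22 - 10 = 12
  47 - 22 = 25
  66 - 47 = 19
  73 - 66 = 7
  74 - 73 = 1
  75 - 74 = 1
  76 - 75 = 1
  82 - 76 = 6


Delta encoded: [10, 12, 25, 19, 7, 1, 1, 1, 6]


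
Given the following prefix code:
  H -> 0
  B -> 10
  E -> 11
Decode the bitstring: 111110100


Decoding step by step:
Bits 11 -> E
Bits 11 -> E
Bits 10 -> B
Bits 10 -> B
Bits 0 -> H


Decoded message: EEBBH


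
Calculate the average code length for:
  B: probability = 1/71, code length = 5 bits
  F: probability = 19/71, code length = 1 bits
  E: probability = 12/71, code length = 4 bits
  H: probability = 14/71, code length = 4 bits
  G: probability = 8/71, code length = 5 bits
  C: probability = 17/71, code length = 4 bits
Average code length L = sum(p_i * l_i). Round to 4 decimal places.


Weighted contributions p_i * l_i:
  B: (1/71) * 5 = 5/71
  F: (19/71) * 1 = 19/71
  E: (12/71) * 4 = 48/71
  H: (14/71) * 4 = 56/71
  G: (8/71) * 5 = 40/71
  C: (17/71) * 4 = 68/71
Sum = (5 + 19 + 48 + 56 + 40 + 68)/71 = 236/71

L = 236/71 = 3.3239 bits/symbol


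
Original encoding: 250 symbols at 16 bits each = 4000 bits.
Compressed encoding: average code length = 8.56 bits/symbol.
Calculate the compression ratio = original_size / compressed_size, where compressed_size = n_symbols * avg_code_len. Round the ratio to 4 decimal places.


original_size = n_symbols * orig_bits = 250 * 16 = 4000 bits
compressed_size = n_symbols * avg_code_len = 250 * 8.56 = 2140.0 bits
ratio = original_size / compressed_size = 4000 / 2140.0 = 1.8692

Compression ratio = 1.8692


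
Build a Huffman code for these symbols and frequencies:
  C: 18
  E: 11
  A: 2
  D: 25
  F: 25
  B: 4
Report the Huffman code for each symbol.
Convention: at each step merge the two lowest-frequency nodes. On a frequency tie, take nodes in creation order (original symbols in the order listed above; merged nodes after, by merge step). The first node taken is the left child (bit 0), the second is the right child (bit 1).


Huffman tree construction:
Step 1: Merge A(2) + B(4) = 6
Step 2: Merge (A+B)(6) + E(11) = 17
Step 3: Merge ((A+B)+E)(17) + C(18) = 35
Step 4: Merge D(25) + F(25) = 50
Step 5: Merge (((A+B)+E)+C)(35) + (D+F)(50) = 85
Read each symbol's code off the tree from the root (left child = 0, right child = 1).

Codes:
  C: 01 (length 2)
  E: 001 (length 3)
  A: 0000 (length 4)
  D: 10 (length 2)
  F: 11 (length 2)
  B: 0001 (length 4)
Average code length: 193/85 = 2.2706 bits/symbol


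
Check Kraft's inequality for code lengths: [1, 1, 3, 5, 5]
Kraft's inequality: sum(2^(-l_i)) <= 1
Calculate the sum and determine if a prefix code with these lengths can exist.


Sum = 2^(-1) + 2^(-1) + 2^(-3) + 2^(-5) + 2^(-5)
    = 0.5 + 0.5 + 0.125 + 0.03125 + 0.03125
    = 38/32 = 1.1875
Since 1.1875 > 1, Kraft's inequality is NOT satisfied.
A prefix code with these lengths CANNOT exist.

Kraft sum = 1.1875. Not satisfied.


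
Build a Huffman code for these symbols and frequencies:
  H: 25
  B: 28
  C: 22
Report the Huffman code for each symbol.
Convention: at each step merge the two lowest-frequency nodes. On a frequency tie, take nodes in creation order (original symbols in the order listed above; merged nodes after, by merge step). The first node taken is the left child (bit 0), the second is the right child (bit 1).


Huffman tree construction:
Step 1: Merge C(22) + H(25) = 47
Step 2: Merge B(28) + (C+H)(47) = 75
Read each symbol's code off the tree from the root (left child = 0, right child = 1).

Codes:
  H: 11 (length 2)
  B: 0 (length 1)
  C: 10 (length 2)
Average code length: 122/75 = 1.6267 bits/symbol


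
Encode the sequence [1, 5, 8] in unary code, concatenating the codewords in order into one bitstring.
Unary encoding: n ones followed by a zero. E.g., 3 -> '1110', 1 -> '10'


Encode each number as n ones followed by a terminating 0:
  1 -> 10 (2 bits)
  5 -> 111110 (6 bits)
  8 -> 111111110 (9 bits)
Total length = 2 + 6 + 9 = 17 bits.

Unary([1, 5, 8]) = 10111110111111110 (17 bits)


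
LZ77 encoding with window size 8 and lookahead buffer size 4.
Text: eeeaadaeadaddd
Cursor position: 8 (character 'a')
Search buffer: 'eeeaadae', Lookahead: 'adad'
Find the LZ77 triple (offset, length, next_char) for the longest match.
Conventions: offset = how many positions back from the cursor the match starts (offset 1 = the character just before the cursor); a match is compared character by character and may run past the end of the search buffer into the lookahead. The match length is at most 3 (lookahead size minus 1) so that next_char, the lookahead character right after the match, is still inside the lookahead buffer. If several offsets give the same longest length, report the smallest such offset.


Try each offset into the search buffer:
  offset=1 (pos 7, char 'e'): match length 0
  offset=2 (pos 6, char 'a'): match length 1
  offset=3 (pos 5, char 'd'): match length 0
  offset=4 (pos 4, char 'a'): match length 3
  offset=5 (pos 3, char 'a'): match length 1
  offset=6 (pos 2, char 'e'): match length 0
  offset=7 (pos 1, char 'e'): match length 0
  offset=8 (pos 0, char 'e'): match length 0
Longest match has length 3 at offset 4.
next_char = character at position 8 + 3 = 11 -> 'd'

Best match: offset=4, length=3 (matching 'ada' starting at position 4)
LZ77 triple: (4, 3, 'd')


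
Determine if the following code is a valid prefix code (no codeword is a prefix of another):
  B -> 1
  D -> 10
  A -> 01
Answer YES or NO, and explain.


Checking each pair (does one codeword prefix another?):
  B='1' vs D='10': prefix -- VIOLATION

NO -- this is NOT a valid prefix code. B (1) is a prefix of D (10).


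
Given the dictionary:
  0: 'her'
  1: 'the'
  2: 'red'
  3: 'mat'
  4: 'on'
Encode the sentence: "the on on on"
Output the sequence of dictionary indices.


Look up each word in the dictionary:
  'the' -> 1
  'on' -> 4
  'on' -> 4
  'on' -> 4

Encoded: [1, 4, 4, 4]


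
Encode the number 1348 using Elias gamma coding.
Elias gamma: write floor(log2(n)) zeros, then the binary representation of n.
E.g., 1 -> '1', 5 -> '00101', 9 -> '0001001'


num_bits = floor(log2(1348)) + 1 = 11
leading_zeros = num_bits - 1 = 10
binary(1348) = 10101000100

Elias gamma(1348) = '0000000000' + '10101000100' = 000000000010101000100 (21 bits)


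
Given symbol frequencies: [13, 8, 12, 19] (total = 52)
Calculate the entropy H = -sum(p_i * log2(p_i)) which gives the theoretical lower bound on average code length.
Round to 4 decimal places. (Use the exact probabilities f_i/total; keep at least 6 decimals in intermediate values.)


Per-symbol terms -p_i * log2(p_i) with p_i = f_i/52:
  p = 13/52 = 0.250000: log2(p) = -2.000000, -p*log2(p) = 0.500000
  p = 8/52 = 0.153846: log2(p) = -2.700440, -p*log2(p) = 0.415452
  p = 12/52 = 0.230769: log2(p) = -2.115477, -p*log2(p) = 0.488187
  p = 19/52 = 0.365385: log2(p) = -1.452512, -p*log2(p) = 0.530726
H = 0.500000 + 0.415452 + 0.488187 + 0.530726 = 1.934365

H = 1.9344 bits/symbol


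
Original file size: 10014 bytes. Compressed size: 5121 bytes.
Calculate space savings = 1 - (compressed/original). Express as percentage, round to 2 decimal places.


ratio = compressed/original = 5121/10014 = 0.511384
savings = 1 - ratio = 1 - 0.511384 = 0.488616
as a percentage: 0.488616 * 100 = 48.86%

Space savings = 1 - 5121/10014 = 48.86%


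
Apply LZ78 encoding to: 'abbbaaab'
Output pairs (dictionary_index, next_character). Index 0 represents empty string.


LZ78 encoding steps:
Dictionary: {0: ''}
Step 1: w='' (idx 0), next='a' -> output (0, 'a'), add 'a' as idx 1
Step 2: w='' (idx 0), next='b' -> output (0, 'b'), add 'b' as idx 2
Step 3: w='b' (idx 2), next='b' -> output (2, 'b'), add 'bb' as idx 3
Step 4: w='a' (idx 1), next='a' -> output (1, 'a'), add 'aa' as idx 4
Step 5: w='a' (idx 1), next='b' -> output (1, 'b'), add 'ab' as idx 5


Encoded: [(0, 'a'), (0, 'b'), (2, 'b'), (1, 'a'), (1, 'b')]


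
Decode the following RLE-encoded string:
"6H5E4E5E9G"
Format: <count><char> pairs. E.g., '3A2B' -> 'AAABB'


Expanding each <count><char> pair:
  6H -> 'HHHHHH'
  5E -> 'EEEEE'
  4E -> 'EEEE'
  5E -> 'EEEEE'
  9G -> 'GGGGGGGGG'

Decoded = HHHHHHEEEEEEEEEEEEEEGGGGGGGGG


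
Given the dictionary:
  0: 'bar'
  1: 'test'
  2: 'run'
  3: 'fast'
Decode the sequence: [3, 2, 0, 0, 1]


Look up each index in the dictionary:
  3 -> 'fast'
  2 -> 'run'
  0 -> 'bar'
  0 -> 'bar'
  1 -> 'test'

Decoded: "fast run bar bar test"


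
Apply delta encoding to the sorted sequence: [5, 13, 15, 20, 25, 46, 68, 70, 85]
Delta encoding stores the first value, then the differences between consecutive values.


First value: 5
Deltas:
  13 - 5 = 8
  15 - 13 = 2
  20 - 15 = 5
  25 - 20 = 5
  46 - 25 = 21
  68 - 46 = 22
  70 - 68 = 2
  85 - 70 = 15


Delta encoded: [5, 8, 2, 5, 5, 21, 22, 2, 15]


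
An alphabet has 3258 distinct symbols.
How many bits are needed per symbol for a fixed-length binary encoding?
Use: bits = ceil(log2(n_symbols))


log2(3258) = 11.6698
Bracket: 2^11 = 2048 < 3258 <= 2^12 = 4096
So ceil(log2(3258)) = 12

bits = ceil(log2(3258)) = ceil(11.6698) = 12 bits


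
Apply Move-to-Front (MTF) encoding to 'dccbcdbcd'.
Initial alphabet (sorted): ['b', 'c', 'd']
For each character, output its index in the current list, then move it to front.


MTF encoding:
'd': index 2 in ['b', 'c', 'd'] -> ['d', 'b', 'c']
'c': index 2 in ['d', 'b', 'c'] -> ['c', 'd', 'b']
'c': index 0 in ['c', 'd', 'b'] -> ['c', 'd', 'b']
'b': index 2 in ['c', 'd', 'b'] -> ['b', 'c', 'd']
'c': index 1 in ['b', 'c', 'd'] -> ['c', 'b', 'd']
'd': index 2 in ['c', 'b', 'd'] -> ['d', 'c', 'b']
'b': index 2 in ['d', 'c', 'b'] -> ['b', 'd', 'c']
'c': index 2 in ['b', 'd', 'c'] -> ['c', 'b', 'd']
'd': index 2 in ['c', 'b', 'd'] -> ['d', 'c', 'b']


Output: [2, 2, 0, 2, 1, 2, 2, 2, 2]


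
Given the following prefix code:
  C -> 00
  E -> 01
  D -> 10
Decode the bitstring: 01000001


Decoding step by step:
Bits 01 -> E
Bits 00 -> C
Bits 00 -> C
Bits 01 -> E


Decoded message: ECCE


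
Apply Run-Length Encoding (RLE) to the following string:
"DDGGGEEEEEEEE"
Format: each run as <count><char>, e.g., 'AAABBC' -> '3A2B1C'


Scanning runs left to right:
  i=0: run of 'D' x 2 -> '2D'
  i=2: run of 'G' x 3 -> '3G'
  i=5: run of 'E' x 8 -> '8E'

RLE = 2D3G8E


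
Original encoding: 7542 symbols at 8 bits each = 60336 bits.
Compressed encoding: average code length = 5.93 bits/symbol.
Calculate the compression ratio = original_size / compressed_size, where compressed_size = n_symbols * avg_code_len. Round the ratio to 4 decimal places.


original_size = n_symbols * orig_bits = 7542 * 8 = 60336 bits
compressed_size = n_symbols * avg_code_len = 7542 * 5.93 = 44724.06 bits
ratio = original_size / compressed_size = 60336 / 44724.06 = 1.3491

Compression ratio = 1.3491


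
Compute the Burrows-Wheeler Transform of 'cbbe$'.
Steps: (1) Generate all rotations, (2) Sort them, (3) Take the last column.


Rotations (sorted):
  0: $cbbe -> last char: e
  1: bbe$c -> last char: c
  2: be$cb -> last char: b
  3: cbbe$ -> last char: $
  4: e$cbb -> last char: b


BWT = ecb$b


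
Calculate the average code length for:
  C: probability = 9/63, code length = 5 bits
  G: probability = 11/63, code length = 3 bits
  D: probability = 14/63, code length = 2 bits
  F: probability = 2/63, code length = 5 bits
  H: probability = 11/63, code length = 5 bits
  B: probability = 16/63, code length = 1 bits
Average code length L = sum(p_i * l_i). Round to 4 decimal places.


Weighted contributions p_i * l_i:
  C: (9/63) * 5 = 45/63
  G: (11/63) * 3 = 33/63
  D: (14/63) * 2 = 28/63
  F: (2/63) * 5 = 10/63
  H: (11/63) * 5 = 55/63
  B: (16/63) * 1 = 16/63
Sum = (45 + 33 + 28 + 10 + 55 + 16)/63 = 187/63

L = 187/63 = 2.9683 bits/symbol


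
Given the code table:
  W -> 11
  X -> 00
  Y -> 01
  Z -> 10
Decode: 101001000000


Decoding:
10 -> Z
10 -> Z
01 -> Y
00 -> X
00 -> X
00 -> X


Result: ZZYXXX


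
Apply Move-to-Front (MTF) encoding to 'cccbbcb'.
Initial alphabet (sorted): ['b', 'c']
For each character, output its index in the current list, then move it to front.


MTF encoding:
'c': index 1 in ['b', 'c'] -> ['c', 'b']
'c': index 0 in ['c', 'b'] -> ['c', 'b']
'c': index 0 in ['c', 'b'] -> ['c', 'b']
'b': index 1 in ['c', 'b'] -> ['b', 'c']
'b': index 0 in ['b', 'c'] -> ['b', 'c']
'c': index 1 in ['b', 'c'] -> ['c', 'b']
'b': index 1 in ['c', 'b'] -> ['b', 'c']


Output: [1, 0, 0, 1, 0, 1, 1]


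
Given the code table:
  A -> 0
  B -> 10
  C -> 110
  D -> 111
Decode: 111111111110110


Decoding:
111 -> D
111 -> D
111 -> D
110 -> C
110 -> C


Result: DDDCC


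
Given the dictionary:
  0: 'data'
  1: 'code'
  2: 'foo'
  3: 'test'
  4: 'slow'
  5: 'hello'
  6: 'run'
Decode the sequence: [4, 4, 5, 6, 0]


Look up each index in the dictionary:
  4 -> 'slow'
  4 -> 'slow'
  5 -> 'hello'
  6 -> 'run'
  0 -> 'data'

Decoded: "slow slow hello run data"


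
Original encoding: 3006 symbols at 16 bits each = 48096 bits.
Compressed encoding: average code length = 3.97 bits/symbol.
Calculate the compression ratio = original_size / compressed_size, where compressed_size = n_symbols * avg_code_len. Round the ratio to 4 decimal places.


original_size = n_symbols * orig_bits = 3006 * 16 = 48096 bits
compressed_size = n_symbols * avg_code_len = 3006 * 3.97 = 11933.82 bits
ratio = original_size / compressed_size = 48096 / 11933.82 = 4.0302

Compression ratio = 4.0302


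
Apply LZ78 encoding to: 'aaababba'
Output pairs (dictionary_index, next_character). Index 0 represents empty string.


LZ78 encoding steps:
Dictionary: {0: ''}
Step 1: w='' (idx 0), next='a' -> output (0, 'a'), add 'a' as idx 1
Step 2: w='a' (idx 1), next='a' -> output (1, 'a'), add 'aa' as idx 2
Step 3: w='' (idx 0), next='b' -> output (0, 'b'), add 'b' as idx 3
Step 4: w='a' (idx 1), next='b' -> output (1, 'b'), add 'ab' as idx 4
Step 5: w='b' (idx 3), next='a' -> output (3, 'a'), add 'ba' as idx 5


Encoded: [(0, 'a'), (1, 'a'), (0, 'b'), (1, 'b'), (3, 'a')]


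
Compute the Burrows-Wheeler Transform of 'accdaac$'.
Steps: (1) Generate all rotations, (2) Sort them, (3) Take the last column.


Rotations (sorted):
  0: $accdaac -> last char: c
  1: aac$accd -> last char: d
  2: ac$accda -> last char: a
  3: accdaac$ -> last char: $
  4: c$accdaa -> last char: a
  5: ccdaac$a -> last char: a
  6: cdaac$ac -> last char: c
  7: daac$acc -> last char: c


BWT = cda$aacc


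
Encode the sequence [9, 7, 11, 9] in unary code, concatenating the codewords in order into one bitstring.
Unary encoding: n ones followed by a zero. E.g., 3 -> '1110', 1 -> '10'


Encode each number as n ones followed by a terminating 0:
  9 -> 1111111110 (10 bits)
  7 -> 11111110 (8 bits)
  11 -> 111111111110 (12 bits)
  9 -> 1111111110 (10 bits)
Total length = 10 + 8 + 12 + 10 = 40 bits.

Unary([9, 7, 11, 9]) = 1111111110111111101111111111101111111110 (40 bits)


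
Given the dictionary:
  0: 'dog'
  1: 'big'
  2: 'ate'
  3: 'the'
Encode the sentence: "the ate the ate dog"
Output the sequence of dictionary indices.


Look up each word in the dictionary:
  'the' -> 3
  'ate' -> 2
  'the' -> 3
  'ate' -> 2
  'dog' -> 0

Encoded: [3, 2, 3, 2, 0]


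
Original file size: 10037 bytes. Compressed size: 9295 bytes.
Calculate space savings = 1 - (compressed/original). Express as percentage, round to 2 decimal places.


ratio = compressed/original = 9295/10037 = 0.926074
savings = 1 - ratio = 1 - 0.926074 = 0.073926
as a percentage: 0.073926 * 100 = 7.39%

Space savings = 1 - 9295/10037 = 7.39%


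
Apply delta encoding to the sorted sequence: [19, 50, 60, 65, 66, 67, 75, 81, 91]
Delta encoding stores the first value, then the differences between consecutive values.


First value: 19
Deltas:
  50 - 19 = 31
  60 - 50 = 10
  65 - 60 = 5
  66 - 65 = 1
  67 - 66 = 1
  75 - 67 = 8
  81 - 75 = 6
  91 - 81 = 10


Delta encoded: [19, 31, 10, 5, 1, 1, 8, 6, 10]


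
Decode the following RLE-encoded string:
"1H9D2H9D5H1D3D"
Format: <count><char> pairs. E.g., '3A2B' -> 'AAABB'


Expanding each <count><char> pair:
  1H -> 'H'
  9D -> 'DDDDDDDDD'
  2H -> 'HH'
  9D -> 'DDDDDDDDD'
  5H -> 'HHHHH'
  1D -> 'D'
  3D -> 'DDD'

Decoded = HDDDDDDDDDHHDDDDDDDDDHHHHHDDDD


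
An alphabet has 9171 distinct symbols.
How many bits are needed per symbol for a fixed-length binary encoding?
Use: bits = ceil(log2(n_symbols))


log2(9171) = 13.1629
Bracket: 2^13 = 8192 < 9171 <= 2^14 = 16384
So ceil(log2(9171)) = 14

bits = ceil(log2(9171)) = ceil(13.1629) = 14 bits


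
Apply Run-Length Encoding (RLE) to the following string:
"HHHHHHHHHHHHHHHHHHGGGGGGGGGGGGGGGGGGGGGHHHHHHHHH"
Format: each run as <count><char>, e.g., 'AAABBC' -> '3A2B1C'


Scanning runs left to right:
  i=0: run of 'H' x 18 -> '18H'
  i=18: run of 'G' x 21 -> '21G'
  i=39: run of 'H' x 9 -> '9H'

RLE = 18H21G9H


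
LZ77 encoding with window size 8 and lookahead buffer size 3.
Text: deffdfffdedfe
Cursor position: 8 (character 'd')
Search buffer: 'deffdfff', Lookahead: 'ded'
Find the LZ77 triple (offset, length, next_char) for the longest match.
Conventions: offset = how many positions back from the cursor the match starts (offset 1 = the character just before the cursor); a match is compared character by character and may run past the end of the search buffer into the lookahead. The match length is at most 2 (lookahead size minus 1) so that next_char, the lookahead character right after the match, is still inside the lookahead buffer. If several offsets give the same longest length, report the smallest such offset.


Try each offset into the search buffer:
  offset=1 (pos 7, char 'f'): match length 0
  offset=2 (pos 6, char 'f'): match length 0
  offset=3 (pos 5, char 'f'): match length 0
  offset=4 (pos 4, char 'd'): match length 1
  offset=5 (pos 3, char 'f'): match length 0
  offset=6 (pos 2, char 'f'): match length 0
  offset=7 (pos 1, char 'e'): match length 0
  offset=8 (pos 0, char 'd'): match length 2
Longest match has length 2 at offset 8.
next_char = character at position 8 + 2 = 10 -> 'd'

Best match: offset=8, length=2 (matching 'de' starting at position 0)
LZ77 triple: (8, 2, 'd')


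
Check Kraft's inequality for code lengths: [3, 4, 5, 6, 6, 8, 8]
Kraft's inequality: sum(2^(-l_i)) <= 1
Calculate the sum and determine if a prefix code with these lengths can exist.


Sum = 2^(-3) + 2^(-4) + 2^(-5) + 2^(-6) + 2^(-6) + 2^(-8) + 2^(-8)
    = 0.125 + 0.0625 + 0.03125 + 0.015625 + 0.015625 + 0.00390625 + 0.00390625
    = 66/256 = 0.2578125
Since 0.2578125 <= 1, Kraft's inequality IS satisfied.
A prefix code with these lengths CAN exist.

Kraft sum = 0.2578125. Satisfied.


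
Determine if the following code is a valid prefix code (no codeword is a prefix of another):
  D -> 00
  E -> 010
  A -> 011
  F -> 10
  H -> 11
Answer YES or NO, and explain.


Checking each pair (does one codeword prefix another?):
  D='00' vs E='010': no prefix
  D='00' vs A='011': no prefix
  D='00' vs F='10': no prefix
  D='00' vs H='11': no prefix
  E='010' vs D='00': no prefix
  E='010' vs A='011': no prefix
  E='010' vs F='10': no prefix
  E='010' vs H='11': no prefix
  A='011' vs D='00': no prefix
  A='011' vs E='010': no prefix
  A='011' vs F='10': no prefix
  A='011' vs H='11': no prefix
  F='10' vs D='00': no prefix
  F='10' vs E='010': no prefix
  F='10' vs A='011': no prefix
  F='10' vs H='11': no prefix
  H='11' vs D='00': no prefix
  H='11' vs E='010': no prefix
  H='11' vs A='011': no prefix
  H='11' vs F='10': no prefix
No violation found over all pairs.

YES -- this is a valid prefix code. No codeword is a prefix of any other codeword.


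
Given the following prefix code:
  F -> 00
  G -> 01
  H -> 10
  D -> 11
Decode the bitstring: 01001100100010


Decoding step by step:
Bits 01 -> G
Bits 00 -> F
Bits 11 -> D
Bits 00 -> F
Bits 10 -> H
Bits 00 -> F
Bits 10 -> H


Decoded message: GFDFHFH


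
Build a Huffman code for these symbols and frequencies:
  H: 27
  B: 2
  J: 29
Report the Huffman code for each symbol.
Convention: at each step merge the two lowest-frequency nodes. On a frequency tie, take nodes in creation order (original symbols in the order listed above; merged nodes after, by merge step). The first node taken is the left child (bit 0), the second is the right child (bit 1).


Huffman tree construction:
Step 1: Merge B(2) + H(27) = 29
Step 2: Merge J(29) + (B+H)(29) = 58
Read each symbol's code off the tree from the root (left child = 0, right child = 1).

Codes:
  H: 11 (length 2)
  B: 10 (length 2)
  J: 0 (length 1)
Average code length: 87/58 = 1.5000 bits/symbol


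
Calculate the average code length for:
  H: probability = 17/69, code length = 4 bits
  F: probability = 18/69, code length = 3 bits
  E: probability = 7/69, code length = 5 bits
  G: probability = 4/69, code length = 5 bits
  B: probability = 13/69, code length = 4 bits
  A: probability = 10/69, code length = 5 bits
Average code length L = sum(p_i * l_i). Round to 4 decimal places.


Weighted contributions p_i * l_i:
  H: (17/69) * 4 = 68/69
  F: (18/69) * 3 = 54/69
  E: (7/69) * 5 = 35/69
  G: (4/69) * 5 = 20/69
  B: (13/69) * 4 = 52/69
  A: (10/69) * 5 = 50/69
Sum = (68 + 54 + 35 + 20 + 52 + 50)/69 = 279/69

L = 279/69 = 4.0435 bits/symbol


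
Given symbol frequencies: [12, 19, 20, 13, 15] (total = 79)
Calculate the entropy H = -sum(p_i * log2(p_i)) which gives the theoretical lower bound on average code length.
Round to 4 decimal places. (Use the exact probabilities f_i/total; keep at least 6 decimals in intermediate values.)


Per-symbol terms -p_i * log2(p_i) with p_i = f_i/79:
  p = 12/79 = 0.151899: log2(p) = -2.718818, -p*log2(p) = 0.412985
  p = 19/79 = 0.240506: log2(p) = -2.055853, -p*log2(p) = 0.494446
  p = 20/79 = 0.253165: log2(p) = -1.981853, -p*log2(p) = 0.501735
  p = 13/79 = 0.164557: log2(p) = -2.603341, -p*log2(p) = 0.428398
  p = 15/79 = 0.189873: log2(p) = -2.396890, -p*log2(p) = 0.455106
H = 0.412985 + 0.494446 + 0.501735 + 0.428398 + 0.455106 = 2.292670

H = 2.2927 bits/symbol


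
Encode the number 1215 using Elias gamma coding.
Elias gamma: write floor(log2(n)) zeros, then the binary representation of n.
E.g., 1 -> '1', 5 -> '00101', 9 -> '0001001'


num_bits = floor(log2(1215)) + 1 = 11
leading_zeros = num_bits - 1 = 10
binary(1215) = 10010111111

Elias gamma(1215) = '0000000000' + '10010111111' = 000000000010010111111 (21 bits)


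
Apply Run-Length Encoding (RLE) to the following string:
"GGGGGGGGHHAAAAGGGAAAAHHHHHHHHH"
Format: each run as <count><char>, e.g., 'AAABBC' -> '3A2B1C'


Scanning runs left to right:
  i=0: run of 'G' x 8 -> '8G'
  i=8: run of 'H' x 2 -> '2H'
  i=10: run of 'A' x 4 -> '4A'
  i=14: run of 'G' x 3 -> '3G'
  i=17: run of 'A' x 4 -> '4A'
  i=21: run of 'H' x 9 -> '9H'

RLE = 8G2H4A3G4A9H


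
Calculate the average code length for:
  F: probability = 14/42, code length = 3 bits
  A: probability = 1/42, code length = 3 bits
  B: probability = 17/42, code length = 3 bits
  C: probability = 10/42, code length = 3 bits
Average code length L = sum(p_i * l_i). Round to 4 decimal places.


Weighted contributions p_i * l_i:
  F: (14/42) * 3 = 42/42
  A: (1/42) * 3 = 3/42
  B: (17/42) * 3 = 51/42
  C: (10/42) * 3 = 30/42
Sum = (42 + 3 + 51 + 30)/42 = 126/42

L = 126/42 = 3.0000 bits/symbol


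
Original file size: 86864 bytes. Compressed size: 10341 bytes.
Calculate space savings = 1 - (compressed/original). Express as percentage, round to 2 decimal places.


ratio = compressed/original = 10341/86864 = 0.119048
savings = 1 - ratio = 1 - 0.119048 = 0.880952
as a percentage: 0.880952 * 100 = 88.1%

Space savings = 1 - 10341/86864 = 88.1%


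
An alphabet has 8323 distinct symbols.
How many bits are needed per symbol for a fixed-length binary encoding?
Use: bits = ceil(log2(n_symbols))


log2(8323) = 13.0229
Bracket: 2^13 = 8192 < 8323 <= 2^14 = 16384
So ceil(log2(8323)) = 14

bits = ceil(log2(8323)) = ceil(13.0229) = 14 bits


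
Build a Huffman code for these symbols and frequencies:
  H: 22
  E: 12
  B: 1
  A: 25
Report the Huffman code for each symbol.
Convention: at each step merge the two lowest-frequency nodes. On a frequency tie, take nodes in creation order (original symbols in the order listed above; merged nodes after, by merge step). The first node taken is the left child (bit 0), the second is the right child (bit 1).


Huffman tree construction:
Step 1: Merge B(1) + E(12) = 13
Step 2: Merge (B+E)(13) + H(22) = 35
Step 3: Merge A(25) + ((B+E)+H)(35) = 60
Read each symbol's code off the tree from the root (left child = 0, right child = 1).

Codes:
  H: 11 (length 2)
  E: 101 (length 3)
  B: 100 (length 3)
  A: 0 (length 1)
Average code length: 108/60 = 1.8000 bits/symbol


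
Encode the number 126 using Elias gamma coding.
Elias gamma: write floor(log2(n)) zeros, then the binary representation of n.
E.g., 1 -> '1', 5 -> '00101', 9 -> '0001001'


num_bits = floor(log2(126)) + 1 = 7
leading_zeros = num_bits - 1 = 6
binary(126) = 1111110

Elias gamma(126) = '000000' + '1111110' = 0000001111110 (13 bits)


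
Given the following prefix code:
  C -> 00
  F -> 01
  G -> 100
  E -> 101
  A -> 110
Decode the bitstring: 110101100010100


Decoding step by step:
Bits 110 -> A
Bits 101 -> E
Bits 100 -> G
Bits 01 -> F
Bits 01 -> F
Bits 00 -> C


Decoded message: AEGFFC


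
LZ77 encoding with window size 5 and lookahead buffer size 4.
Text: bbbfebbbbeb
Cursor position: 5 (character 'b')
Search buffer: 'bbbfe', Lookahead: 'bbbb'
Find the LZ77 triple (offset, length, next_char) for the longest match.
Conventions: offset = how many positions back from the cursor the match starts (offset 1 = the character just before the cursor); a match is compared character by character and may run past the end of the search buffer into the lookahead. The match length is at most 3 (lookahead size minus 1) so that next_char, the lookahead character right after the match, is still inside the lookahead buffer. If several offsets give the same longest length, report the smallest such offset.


Try each offset into the search buffer:
  offset=1 (pos 4, char 'e'): match length 0
  offset=2 (pos 3, char 'f'): match length 0
  offset=3 (pos 2, char 'b'): match length 1
  offset=4 (pos 1, char 'b'): match length 2
  offset=5 (pos 0, char 'b'): match length 3
Longest match has length 3 at offset 5.
next_char = character at position 5 + 3 = 8 -> 'b'

Best match: offset=5, length=3 (matching 'bbb' starting at position 0)
LZ77 triple: (5, 3, 'b')


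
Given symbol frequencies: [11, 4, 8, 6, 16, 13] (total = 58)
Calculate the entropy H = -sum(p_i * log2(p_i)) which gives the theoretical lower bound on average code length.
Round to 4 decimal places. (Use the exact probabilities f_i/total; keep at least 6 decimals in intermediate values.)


Per-symbol terms -p_i * log2(p_i) with p_i = f_i/58:
  p = 11/58 = 0.189655: log2(p) = -2.398549, -p*log2(p) = 0.454897
  p = 4/58 = 0.068966: log2(p) = -3.857981, -p*log2(p) = 0.266068
  p = 8/58 = 0.137931: log2(p) = -2.857981, -p*log2(p) = 0.394204
  p = 6/58 = 0.103448: log2(p) = -3.273018, -p*log2(p) = 0.338588
  p = 16/58 = 0.275862: log2(p) = -1.857981, -p*log2(p) = 0.512546
  p = 13/58 = 0.224138: log2(p) = -2.157541, -p*log2(p) = 0.483587
H = 0.454897 + 0.266068 + 0.394204 + 0.338588 + 0.512546 + 0.483587 = 2.449890

H = 2.4499 bits/symbol


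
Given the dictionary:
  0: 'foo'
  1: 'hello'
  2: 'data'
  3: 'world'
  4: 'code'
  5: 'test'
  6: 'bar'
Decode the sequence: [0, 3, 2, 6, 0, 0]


Look up each index in the dictionary:
  0 -> 'foo'
  3 -> 'world'
  2 -> 'data'
  6 -> 'bar'
  0 -> 'foo'
  0 -> 'foo'

Decoded: "foo world data bar foo foo"


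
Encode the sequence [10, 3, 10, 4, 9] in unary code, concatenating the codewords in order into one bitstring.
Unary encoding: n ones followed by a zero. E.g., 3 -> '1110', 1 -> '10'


Encode each number as n ones followed by a terminating 0:
  10 -> 11111111110 (11 bits)
  3 -> 1110 (4 bits)
  10 -> 11111111110 (11 bits)
  4 -> 11110 (5 bits)
  9 -> 1111111110 (10 bits)
Total length = 11 + 4 + 11 + 5 + 10 = 41 bits.

Unary([10, 3, 10, 4, 9]) = 11111111110111011111111110111101111111110 (41 bits)


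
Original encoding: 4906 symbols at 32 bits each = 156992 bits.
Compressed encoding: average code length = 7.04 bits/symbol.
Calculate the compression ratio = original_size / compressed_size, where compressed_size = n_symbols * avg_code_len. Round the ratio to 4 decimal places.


original_size = n_symbols * orig_bits = 4906 * 32 = 156992 bits
compressed_size = n_symbols * avg_code_len = 4906 * 7.04 = 34538.24 bits
ratio = original_size / compressed_size = 156992 / 34538.24 = 4.5455

Compression ratio = 4.5455


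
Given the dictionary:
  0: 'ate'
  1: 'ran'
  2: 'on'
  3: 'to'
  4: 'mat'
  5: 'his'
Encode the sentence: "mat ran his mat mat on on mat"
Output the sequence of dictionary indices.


Look up each word in the dictionary:
  'mat' -> 4
  'ran' -> 1
  'his' -> 5
  'mat' -> 4
  'mat' -> 4
  'on' -> 2
  'on' -> 2
  'mat' -> 4

Encoded: [4, 1, 5, 4, 4, 2, 2, 4]


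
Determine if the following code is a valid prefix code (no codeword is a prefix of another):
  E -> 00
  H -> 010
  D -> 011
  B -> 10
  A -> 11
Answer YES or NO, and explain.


Checking each pair (does one codeword prefix another?):
  E='00' vs H='010': no prefix
  E='00' vs D='011': no prefix
  E='00' vs B='10': no prefix
  E='00' vs A='11': no prefix
  H='010' vs E='00': no prefix
  H='010' vs D='011': no prefix
  H='010' vs B='10': no prefix
  H='010' vs A='11': no prefix
  D='011' vs E='00': no prefix
  D='011' vs H='010': no prefix
  D='011' vs B='10': no prefix
  D='011' vs A='11': no prefix
  B='10' vs E='00': no prefix
  B='10' vs H='010': no prefix
  B='10' vs D='011': no prefix
  B='10' vs A='11': no prefix
  A='11' vs E='00': no prefix
  A='11' vs H='010': no prefix
  A='11' vs D='011': no prefix
  A='11' vs B='10': no prefix
No violation found over all pairs.

YES -- this is a valid prefix code. No codeword is a prefix of any other codeword.


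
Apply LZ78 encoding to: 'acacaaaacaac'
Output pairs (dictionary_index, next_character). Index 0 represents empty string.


LZ78 encoding steps:
Dictionary: {0: ''}
Step 1: w='' (idx 0), next='a' -> output (0, 'a'), add 'a' as idx 1
Step 2: w='' (idx 0), next='c' -> output (0, 'c'), add 'c' as idx 2
Step 3: w='a' (idx 1), next='c' -> output (1, 'c'), add 'ac' as idx 3
Step 4: w='a' (idx 1), next='a' -> output (1, 'a'), add 'aa' as idx 4
Step 5: w='aa' (idx 4), next='c' -> output (4, 'c'), add 'aac' as idx 5
Step 6: w='aac' (idx 5), end of input -> output (5, '')


Encoded: [(0, 'a'), (0, 'c'), (1, 'c'), (1, 'a'), (4, 'c'), (5, '')]


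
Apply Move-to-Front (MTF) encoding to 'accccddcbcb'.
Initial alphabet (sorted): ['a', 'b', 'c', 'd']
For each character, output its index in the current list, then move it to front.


MTF encoding:
'a': index 0 in ['a', 'b', 'c', 'd'] -> ['a', 'b', 'c', 'd']
'c': index 2 in ['a', 'b', 'c', 'd'] -> ['c', 'a', 'b', 'd']
'c': index 0 in ['c', 'a', 'b', 'd'] -> ['c', 'a', 'b', 'd']
'c': index 0 in ['c', 'a', 'b', 'd'] -> ['c', 'a', 'b', 'd']
'c': index 0 in ['c', 'a', 'b', 'd'] -> ['c', 'a', 'b', 'd']
'd': index 3 in ['c', 'a', 'b', 'd'] -> ['d', 'c', 'a', 'b']
'd': index 0 in ['d', 'c', 'a', 'b'] -> ['d', 'c', 'a', 'b']
'c': index 1 in ['d', 'c', 'a', 'b'] -> ['c', 'd', 'a', 'b']
'b': index 3 in ['c', 'd', 'a', 'b'] -> ['b', 'c', 'd', 'a']
'c': index 1 in ['b', 'c', 'd', 'a'] -> ['c', 'b', 'd', 'a']
'b': index 1 in ['c', 'b', 'd', 'a'] -> ['b', 'c', 'd', 'a']


Output: [0, 2, 0, 0, 0, 3, 0, 1, 3, 1, 1]


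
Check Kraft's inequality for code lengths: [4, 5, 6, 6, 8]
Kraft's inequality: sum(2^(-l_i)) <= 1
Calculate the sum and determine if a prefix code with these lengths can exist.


Sum = 2^(-4) + 2^(-5) + 2^(-6) + 2^(-6) + 2^(-8)
    = 0.0625 + 0.03125 + 0.015625 + 0.015625 + 0.00390625
    = 33/256 = 0.12890625
Since 0.12890625 <= 1, Kraft's inequality IS satisfied.
A prefix code with these lengths CAN exist.

Kraft sum = 0.12890625. Satisfied.
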